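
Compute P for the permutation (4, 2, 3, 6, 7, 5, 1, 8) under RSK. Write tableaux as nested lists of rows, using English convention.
P = [[1, 3, 5, 7, 8], [2, 6], [4]]

Insert 4: appended to row 1. P = [[4]].
Insert 2: 2 bumps 4 from row 1; 4 starts row 2. P = [[2], [4]].
Insert 3: appended to row 1. P = [[2, 3], [4]].
Insert 6: appended to row 1. P = [[2, 3, 6], [4]].
Insert 7: appended to row 1. P = [[2, 3, 6, 7], [4]].
Insert 5: 5 bumps 6 from row 1; 6 appends to row 2. P = [[2, 3, 5, 7], [4, 6]].
Insert 1: 1 bumps 2 from row 1; 2 bumps 4 from row 2; 4 starts row 3. P = [[1, 3, 5, 7], [2, 6], [4]].
Insert 8: appended to row 1. P = [[1, 3, 5, 7, 8], [2, 6], [4]].

So P = [[1, 3, 5, 7, 8], [2, 6], [4]].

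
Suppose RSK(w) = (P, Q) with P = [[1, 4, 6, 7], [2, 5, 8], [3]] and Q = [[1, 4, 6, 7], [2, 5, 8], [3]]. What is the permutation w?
3 2 1 5 4 6 8 7

Reverse the RSK construction: for i from n down to 1, find the cell of Q containing i, remove the entry at that cell from P, and reverse-bump it up through P; the value ejected from row 1 is w(i).

Step i=8: Q has 8 at row 2, column 3; remove 8 from row 2 of P and reverse-bump: 8 enters row 1 and ejects 7. So w(8) = 7. P is now [[1, 4, 6, 8], [2, 5], [3]].
Step i=7: Q has 7 at row 1, column 4; remove that cell from P, ejecting 8. So w(7) = 8. P is now [[1, 4, 6], [2, 5], [3]].
Step i=6: Q has 6 at row 1, column 3; remove that cell from P, ejecting 6. So w(6) = 6. P is now [[1, 4], [2, 5], [3]].
Step i=5: Q has 5 at row 2, column 2; remove 5 from row 2 of P and reverse-bump: 5 enters row 1 and ejects 4. So w(5) = 4. P is now [[1, 5], [2], [3]].
Step i=4: Q has 4 at row 1, column 2; remove that cell from P, ejecting 5. So w(4) = 5. P is now [[1], [2], [3]].
Step i=3: Q has 3 at row 3, column 1; remove 3 from row 3 of P and reverse-bump: 3 enters row 2 and ejects 2; 2 enters row 1 and ejects 1. So w(3) = 1. P is now [[2], [3]].
Step i=2: Q has 2 at row 2, column 1; remove 3 from row 2 of P and reverse-bump: 3 enters row 1 and ejects 2. So w(2) = 2. P is now [[3]].
Step i=1: Q has 1 at row 1, column 1; remove that cell from P, ejecting 3. So w(1) = 3. P is now [].

So w = 3 2 1 5 4 6 8 7.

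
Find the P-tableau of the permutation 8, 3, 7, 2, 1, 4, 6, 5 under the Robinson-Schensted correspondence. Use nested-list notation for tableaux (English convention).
Insert 8: appended to row 1. P = [[8]].
Insert 3: 3 bumps 8 from row 1; 8 starts row 2. P = [[3], [8]].
Insert 7: appended to row 1. P = [[3, 7], [8]].
Insert 2: 2 bumps 3 from row 1; 3 bumps 8 from row 2; 8 starts row 3. P = [[2, 7], [3], [8]].
Insert 1: 1 bumps 2 from row 1; 2 bumps 3 from row 2; 3 bumps 8 from row 3; 8 starts row 4. P = [[1, 7], [2], [3], [8]].
Insert 4: 4 bumps 7 from row 1; 7 appends to row 2. P = [[1, 4], [2, 7], [3], [8]].
Insert 6: appended to row 1. P = [[1, 4, 6], [2, 7], [3], [8]].
Insert 5: 5 bumps 6 from row 1; 6 bumps 7 from row 2; 7 appends to row 3. P = [[1, 4, 5], [2, 6], [3, 7], [8]].

So P = [[1, 4, 5], [2, 6], [3, 7], [8]].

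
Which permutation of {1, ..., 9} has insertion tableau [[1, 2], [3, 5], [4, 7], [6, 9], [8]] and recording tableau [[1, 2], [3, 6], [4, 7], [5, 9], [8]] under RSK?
Reverse RSK: for i = n, n-1, ..., 1, locate i in Q, remove the corresponding corner cell from P, and reverse-bump its entry up through P; the value ejected from row 1 is w(i).

So w = 8 9 6 4 3 7 5 1 2.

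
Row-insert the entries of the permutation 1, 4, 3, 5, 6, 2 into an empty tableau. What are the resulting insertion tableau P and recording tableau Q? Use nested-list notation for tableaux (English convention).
Insert each entry of the permutation into P by Schensted row insertion, recording in Q the position of each new cell.

Insert 1: appended to row 1. P = [[1]], Q = [[1]].
Insert 4: appended to row 1. P = [[1, 4]], Q = [[1, 2]].
Insert 3: 3 bumps 4 from row 1; 4 starts row 2. P = [[1, 3], [4]], Q = [[1, 2], [3]].
Insert 5: appended to row 1. P = [[1, 3, 5], [4]], Q = [[1, 2, 4], [3]].
Insert 6: appended to row 1. P = [[1, 3, 5, 6], [4]], Q = [[1, 2, 4, 5], [3]].
Insert 2: 2 bumps 3 from row 1; 3 bumps 4 from row 2; 4 starts row 3. P = [[1, 2, 5, 6], [3], [4]], Q = [[1, 2, 4, 5], [3], [6]].

So P = [[1, 2, 5, 6], [3], [4]], Q = [[1, 2, 4, 5], [3], [6]].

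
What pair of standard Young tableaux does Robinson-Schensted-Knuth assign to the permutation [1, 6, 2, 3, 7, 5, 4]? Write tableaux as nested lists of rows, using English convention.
Insert each entry of the permutation into P by Schensted row insertion, recording in Q the position of each new cell.

After inserting 1: P = [[1]].
After inserting 6: P = [[1, 6]].
After inserting 2: P = [[1, 2], [6]].
After inserting 3: P = [[1, 2, 3], [6]].
After inserting 7: P = [[1, 2, 3, 7], [6]].
After inserting 5: P = [[1, 2, 3, 5], [6, 7]].
After inserting 4: P = [[1, 2, 3, 4], [5, 7], [6]].

So P = [[1, 2, 3, 4], [5, 7], [6]], Q = [[1, 2, 4, 5], [3, 6], [7]].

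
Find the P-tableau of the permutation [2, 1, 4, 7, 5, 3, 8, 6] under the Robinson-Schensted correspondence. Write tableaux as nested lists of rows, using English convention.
Insert 2: appended to row 1. P = [[2]].
Insert 1: 1 bumps 2 from row 1; 2 starts row 2. P = [[1], [2]].
Insert 4: appended to row 1. P = [[1, 4], [2]].
Insert 7: appended to row 1. P = [[1, 4, 7], [2]].
Insert 5: 5 bumps 7 from row 1; 7 appends to row 2. P = [[1, 4, 5], [2, 7]].
Insert 3: 3 bumps 4 from row 1; 4 bumps 7 from row 2; 7 starts row 3. P = [[1, 3, 5], [2, 4], [7]].
Insert 8: appended to row 1. P = [[1, 3, 5, 8], [2, 4], [7]].
Insert 6: 6 bumps 8 from row 1; 8 appends to row 2. P = [[1, 3, 5, 6], [2, 4, 8], [7]].

So P = [[1, 3, 5, 6], [2, 4, 8], [7]].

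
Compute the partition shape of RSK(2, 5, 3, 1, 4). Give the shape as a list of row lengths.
Row-insert each entry into an empty tableau.

After inserting 2: P = [[2]].
After inserting 5: P = [[2, 5]].
After inserting 3: P = [[2, 3], [5]].
After inserting 1: P = [[1, 3], [2], [5]].
After inserting 4: P = [[1, 3, 4], [2], [5]].

The final insertion tableau P = [[1, 3, 4], [2], [5]] has shape [3, 1, 1].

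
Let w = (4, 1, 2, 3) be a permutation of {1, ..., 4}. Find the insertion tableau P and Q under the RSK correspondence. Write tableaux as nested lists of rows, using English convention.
Insert each entry of the permutation into P by Schensted row insertion, recording in Q the position of each new cell.

Insert 4: appended to row 1. P = [[4]].
Insert 1: 1 bumps 4 from row 1; 4 starts row 2. P = [[1], [4]].
Insert 2: appended to row 1. P = [[1, 2], [4]].
Insert 3: appended to row 1. P = [[1, 2, 3], [4]].

So P = [[1, 2, 3], [4]], Q = [[1, 3, 4], [2]].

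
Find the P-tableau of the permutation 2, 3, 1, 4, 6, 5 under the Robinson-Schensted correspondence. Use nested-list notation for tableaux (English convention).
After inserting 2: P = [[2]].
After inserting 3: P = [[2, 3]].
After inserting 1: P = [[1, 3], [2]].
After inserting 4: P = [[1, 3, 4], [2]].
After inserting 6: P = [[1, 3, 4, 6], [2]].
After inserting 5: P = [[1, 3, 4, 5], [2, 6]].

So P = [[1, 3, 4, 5], [2, 6]].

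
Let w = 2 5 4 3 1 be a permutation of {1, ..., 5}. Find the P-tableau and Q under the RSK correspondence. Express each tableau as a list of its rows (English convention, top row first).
P = [[1, 3], [2], [4], [5]], Q = [[1, 2], [3], [4], [5]]

Insert each entry of the permutation into P by Schensted row insertion, recording in Q the position of each new cell.

Insert 2: appended to row 1. P = [[2]].
Insert 5: appended to row 1. P = [[2, 5]].
Insert 4: 4 bumps 5 from row 1; 5 starts row 2. P = [[2, 4], [5]].
Insert 3: 3 bumps 4 from row 1; 4 bumps 5 from row 2; 5 starts row 3. P = [[2, 3], [4], [5]].
Insert 1: 1 bumps 2 from row 1; 2 bumps 4 from row 2; 4 bumps 5 from row 3; 5 starts row 4. P = [[1, 3], [2], [4], [5]].

So P = [[1, 3], [2], [4], [5]], Q = [[1, 2], [3], [4], [5]].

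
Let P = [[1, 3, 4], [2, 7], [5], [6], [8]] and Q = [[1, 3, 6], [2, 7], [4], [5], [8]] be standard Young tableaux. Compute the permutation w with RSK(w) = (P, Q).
Reverse RSK: for i = n, n-1, ..., 1, locate i in Q, remove the corresponding corner cell from P, and reverse-bump its entry up through P; the value ejected from row 1 is w(i).

So w = 8 2 6 5 3 7 4 1.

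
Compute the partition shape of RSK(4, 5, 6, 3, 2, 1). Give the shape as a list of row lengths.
Row-insert each entry into an empty tableau.

After inserting 4: P = [[4]].
After inserting 5: P = [[4, 5]].
After inserting 6: P = [[4, 5, 6]].
After inserting 3: P = [[3, 5, 6], [4]].
After inserting 2: P = [[2, 5, 6], [3], [4]].
After inserting 1: P = [[1, 5, 6], [2], [3], [4]].

The final insertion tableau P = [[1, 5, 6], [2], [3], [4]] has shape [3, 1, 1, 1].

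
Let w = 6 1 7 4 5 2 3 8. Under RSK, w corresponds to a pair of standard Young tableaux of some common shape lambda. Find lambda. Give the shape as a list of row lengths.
Row-insert each entry into an empty tableau.

After inserting 6: P = [[6]].
After inserting 1: P = [[1], [6]].
After inserting 7: P = [[1, 7], [6]].
After inserting 4: P = [[1, 4], [6, 7]].
After inserting 5: P = [[1, 4, 5], [6, 7]].
After inserting 2: P = [[1, 2, 5], [4, 7], [6]].
After inserting 3: P = [[1, 2, 3], [4, 5], [6, 7]].
After inserting 8: P = [[1, 2, 3, 8], [4, 5], [6, 7]].

The final insertion tableau P = [[1, 2, 3, 8], [4, 5], [6, 7]] has shape [4, 2, 2].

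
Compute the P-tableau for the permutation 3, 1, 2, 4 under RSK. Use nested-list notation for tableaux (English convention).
P = [[1, 2, 4], [3]]

Insert 3: appended to row 1. P = [[3]].
Insert 1: 1 bumps 3 from row 1; 3 starts row 2. P = [[1], [3]].
Insert 2: appended to row 1. P = [[1, 2], [3]].
Insert 4: appended to row 1. P = [[1, 2, 4], [3]].

So P = [[1, 2, 4], [3]].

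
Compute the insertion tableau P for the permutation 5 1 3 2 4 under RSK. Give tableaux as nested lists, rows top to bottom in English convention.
Insert 5: appended to row 1. P = [[5]].
Insert 1: 1 bumps 5 from row 1; 5 starts row 2. P = [[1], [5]].
Insert 3: appended to row 1. P = [[1, 3], [5]].
Insert 2: 2 bumps 3 from row 1; 3 bumps 5 from row 2; 5 starts row 3. P = [[1, 2], [3], [5]].
Insert 4: appended to row 1. P = [[1, 2, 4], [3], [5]].

So P = [[1, 2, 4], [3], [5]].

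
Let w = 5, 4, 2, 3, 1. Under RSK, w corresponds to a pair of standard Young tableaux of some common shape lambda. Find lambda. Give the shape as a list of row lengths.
RSK row insertion gives P = [[1, 3], [2], [4], [5]], which has shape [2, 1, 1, 1].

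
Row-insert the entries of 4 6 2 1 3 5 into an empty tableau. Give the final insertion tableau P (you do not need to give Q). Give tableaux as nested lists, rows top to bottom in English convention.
Insert 4: appended to row 1. P = [[4]].
Insert 6: appended to row 1. P = [[4, 6]].
Insert 2: 2 bumps 4 from row 1; 4 starts row 2. P = [[2, 6], [4]].
Insert 1: 1 bumps 2 from row 1; 2 bumps 4 from row 2; 4 starts row 3. P = [[1, 6], [2], [4]].
Insert 3: 3 bumps 6 from row 1; 6 appends to row 2. P = [[1, 3], [2, 6], [4]].
Insert 5: appended to row 1. P = [[1, 3, 5], [2, 6], [4]].

So P = [[1, 3, 5], [2, 6], [4]].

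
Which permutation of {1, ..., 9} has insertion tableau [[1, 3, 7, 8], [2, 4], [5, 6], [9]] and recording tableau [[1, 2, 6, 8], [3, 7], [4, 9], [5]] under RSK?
Reverse the RSK construction: for i from n down to 1, find the cell of Q containing i, remove the entry at that cell from P, and reverse-bump it up through P; the value ejected from row 1 is w(i).

Step i=9: Q has 9 at row 3, column 2; remove 6 from row 3 of P and reverse-bump: 6 enters row 2 and ejects 4; 4 enters row 1 and ejects 3. So w(9) = 3. P is now [[1, 4, 7, 8], [2, 6], [5], [9]].
Step i=8: Q has 8 at row 1, column 4; remove that cell from P, ejecting 8. So w(8) = 8. P is now [[1, 4, 7], [2, 6], [5], [9]].
Step i=7: Q has 7 at row 2, column 2; remove 6 from row 2 of P and reverse-bump: 6 enters row 1 and ejects 4. So w(7) = 4. P is now [[1, 6, 7], [2], [5], [9]].
Step i=6: Q has 6 at row 1, column 3; remove that cell from P, ejecting 7. So w(6) = 7. P is now [[1, 6], [2], [5], [9]].
Step i=5: Q has 5 at row 4, column 1; remove 9 from row 4 of P and reverse-bump: 9 enters row 3 and ejects 5; 5 enters row 2 and ejects 2; 2 enters row 1 and ejects 1. So w(5) = 1. P is now [[2, 6], [5], [9]].
Step i=4: Q has 4 at row 3, column 1; remove 9 from row 3 of P and reverse-bump: 9 enters row 2 and ejects 5; 5 enters row 1 and ejects 2. So w(4) = 2. P is now [[5, 6], [9]].
Step i=3: Q has 3 at row 2, column 1; remove 9 from row 2 of P and reverse-bump: 9 enters row 1 and ejects 6. So w(3) = 6. P is now [[5, 9]].
Step i=2: Q has 2 at row 1, column 2; remove that cell from P, ejecting 9. So w(2) = 9. P is now [[5]].
Step i=1: Q has 1 at row 1, column 1; remove that cell from P, ejecting 5. So w(1) = 5. P is now [].

So w = 5 9 6 2 1 7 4 8 3.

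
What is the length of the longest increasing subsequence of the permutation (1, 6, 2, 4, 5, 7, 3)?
5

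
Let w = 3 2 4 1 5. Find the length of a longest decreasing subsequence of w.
3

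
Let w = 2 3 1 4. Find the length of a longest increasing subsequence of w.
3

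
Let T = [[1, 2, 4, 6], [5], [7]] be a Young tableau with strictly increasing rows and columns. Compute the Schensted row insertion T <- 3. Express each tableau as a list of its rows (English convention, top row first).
In row 1, 3 replaces 4 (the leftmost entry greater than 3); 4 is bumped to row 2. In row 2, 4 replaces 5 (the leftmost entry greater than 4); 5 is bumped to row 3. In row 3, 5 replaces 7 (the leftmost entry greater than 5); 7 is bumped to row 4. 7 starts a new row 4. The new tableau is [[1, 2, 3, 6], [4], [5], [7]].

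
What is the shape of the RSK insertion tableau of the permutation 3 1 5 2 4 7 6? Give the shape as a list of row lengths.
[4, 3]

Row-insert each entry into an empty tableau.

After inserting 3: P = [[3]].
After inserting 1: P = [[1], [3]].
After inserting 5: P = [[1, 5], [3]].
After inserting 2: P = [[1, 2], [3, 5]].
After inserting 4: P = [[1, 2, 4], [3, 5]].
After inserting 7: P = [[1, 2, 4, 7], [3, 5]].
After inserting 6: P = [[1, 2, 4, 6], [3, 5, 7]].

The final insertion tableau P = [[1, 2, 4, 6], [3, 5, 7]] has shape [4, 3].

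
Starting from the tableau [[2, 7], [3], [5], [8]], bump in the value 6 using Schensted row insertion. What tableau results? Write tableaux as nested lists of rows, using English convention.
In row 1, 6 replaces 7 (the leftmost entry greater than 6); 7 is bumped to row 2. 7 is appended to row 2. The new tableau is [[2, 6], [3, 7], [5], [8]].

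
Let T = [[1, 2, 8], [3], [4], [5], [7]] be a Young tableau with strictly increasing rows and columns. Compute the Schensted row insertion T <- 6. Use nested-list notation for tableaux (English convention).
In row 1, 6 replaces 8 (the leftmost entry greater than 6); 8 is bumped to row 2. 8 is appended to row 2. The new tableau is [[1, 2, 6], [3, 8], [4], [5], [7]].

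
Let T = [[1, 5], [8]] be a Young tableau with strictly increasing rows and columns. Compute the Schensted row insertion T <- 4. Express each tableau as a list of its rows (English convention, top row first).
[[1, 4], [5], [8]]

In row 1, 4 replaces 5 (the leftmost entry greater than 4); 5 is bumped to row 2. In row 2, 5 replaces 8 (the leftmost entry greater than 5); 8 is bumped to row 3. 8 starts a new row 3. The new tableau is [[1, 4], [5], [8]].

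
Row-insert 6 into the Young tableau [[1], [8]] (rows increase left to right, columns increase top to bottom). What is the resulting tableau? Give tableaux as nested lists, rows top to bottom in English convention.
6 is larger than every entry of row 1, so it is appended to row 1. The new tableau is [[1, 6], [8]].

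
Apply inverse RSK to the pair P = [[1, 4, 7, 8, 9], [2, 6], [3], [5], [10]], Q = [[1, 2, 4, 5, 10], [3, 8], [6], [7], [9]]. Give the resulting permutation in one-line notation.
Reverse RSK: for i = n, n-1, ..., 1, locate i in Q, remove the corresponding corner cell from P, and reverse-bump its entry up through P; the value ejected from row 1 is w(i).

So w = 5 10 6 7 8 3 2 4 1 9.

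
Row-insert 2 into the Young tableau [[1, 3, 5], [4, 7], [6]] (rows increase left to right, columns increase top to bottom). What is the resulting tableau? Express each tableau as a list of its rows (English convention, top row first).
In row 1, 2 replaces 3 (the leftmost entry greater than 2); 3 is bumped to row 2. In row 2, 3 replaces 4 (the leftmost entry greater than 3); 4 is bumped to row 3. In row 3, 4 replaces 6 (the leftmost entry greater than 4); 6 is bumped to row 4. 6 starts a new row 4. The new tableau is [[1, 2, 5], [3, 7], [4], [6]].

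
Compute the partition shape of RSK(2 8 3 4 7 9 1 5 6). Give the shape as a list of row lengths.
[5, 3, 1]

Row-insert each entry into an empty tableau.

After inserting 2: P = [[2]].
After inserting 8: P = [[2, 8]].
After inserting 3: P = [[2, 3], [8]].
After inserting 4: P = [[2, 3, 4], [8]].
After inserting 7: P = [[2, 3, 4, 7], [8]].
After inserting 9: P = [[2, 3, 4, 7, 9], [8]].
After inserting 1: P = [[1, 3, 4, 7, 9], [2], [8]].
After inserting 5: P = [[1, 3, 4, 5, 9], [2, 7], [8]].
After inserting 6: P = [[1, 3, 4, 5, 6], [2, 7, 9], [8]].

The final insertion tableau P = [[1, 3, 4, 5, 6], [2, 7, 9], [8]] has shape [5, 3, 1].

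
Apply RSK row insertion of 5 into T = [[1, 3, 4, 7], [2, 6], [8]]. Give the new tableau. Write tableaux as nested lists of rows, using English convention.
In row 1, 5 replaces 7 (the leftmost entry greater than 5); 7 is bumped to row 2. 7 is appended to row 2. The new tableau is [[1, 3, 4, 5], [2, 6, 7], [8]].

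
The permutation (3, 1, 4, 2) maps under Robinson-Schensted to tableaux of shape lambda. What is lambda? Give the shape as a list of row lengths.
Row-insert each entry into an empty tableau.

After inserting 3: P = [[3]].
After inserting 1: P = [[1], [3]].
After inserting 4: P = [[1, 4], [3]].
After inserting 2: P = [[1, 2], [3, 4]].

The final insertion tableau P = [[1, 2], [3, 4]] has shape [2, 2].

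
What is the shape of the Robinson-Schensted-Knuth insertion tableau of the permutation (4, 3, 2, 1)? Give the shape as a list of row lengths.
Row-insert each entry into an empty tableau.

After inserting 4: P = [[4]].
After inserting 3: P = [[3], [4]].
After inserting 2: P = [[2], [3], [4]].
After inserting 1: P = [[1], [2], [3], [4]].

The final insertion tableau P = [[1], [2], [3], [4]] has shape [1, 1, 1, 1].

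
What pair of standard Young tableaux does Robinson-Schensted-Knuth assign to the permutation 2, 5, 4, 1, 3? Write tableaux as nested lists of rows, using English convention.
Insert each entry of the permutation into P by Schensted row insertion, recording in Q the position of each new cell.

After inserting 2: P = [[2]].
After inserting 5: P = [[2, 5]].
After inserting 4: P = [[2, 4], [5]].
After inserting 1: P = [[1, 4], [2], [5]].
After inserting 3: P = [[1, 3], [2, 4], [5]].

So P = [[1, 3], [2, 4], [5]], Q = [[1, 2], [3, 5], [4]].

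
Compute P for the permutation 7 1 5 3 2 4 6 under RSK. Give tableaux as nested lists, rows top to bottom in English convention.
P = [[1, 2, 4, 6], [3], [5], [7]]

Insert 7: appended to row 1. P = [[7]].
Insert 1: 1 bumps 7 from row 1; 7 starts row 2. P = [[1], [7]].
Insert 5: appended to row 1. P = [[1, 5], [7]].
Insert 3: 3 bumps 5 from row 1; 5 bumps 7 from row 2; 7 starts row 3. P = [[1, 3], [5], [7]].
Insert 2: 2 bumps 3 from row 1; 3 bumps 5 from row 2; 5 bumps 7 from row 3; 7 starts row 4. P = [[1, 2], [3], [5], [7]].
Insert 4: appended to row 1. P = [[1, 2, 4], [3], [5], [7]].
Insert 6: appended to row 1. P = [[1, 2, 4, 6], [3], [5], [7]].

So P = [[1, 2, 4, 6], [3], [5], [7]].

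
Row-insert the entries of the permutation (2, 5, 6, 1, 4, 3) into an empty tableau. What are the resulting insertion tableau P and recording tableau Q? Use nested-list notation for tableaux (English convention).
P = [[1, 3, 6], [2, 4], [5]], Q = [[1, 2, 3], [4, 5], [6]]

Insert each entry of the permutation into P by Schensted row insertion, recording in Q the position of each new cell.

Insert 2: appended to row 1. P = [[2]], Q = [[1]].
Insert 5: appended to row 1. P = [[2, 5]], Q = [[1, 2]].
Insert 6: appended to row 1. P = [[2, 5, 6]], Q = [[1, 2, 3]].
Insert 1: 1 bumps 2 from row 1; 2 starts row 2. P = [[1, 5, 6], [2]], Q = [[1, 2, 3], [4]].
Insert 4: 4 bumps 5 from row 1; 5 appends to row 2. P = [[1, 4, 6], [2, 5]], Q = [[1, 2, 3], [4, 5]].
Insert 3: 3 bumps 4 from row 1; 4 bumps 5 from row 2; 5 starts row 3. P = [[1, 3, 6], [2, 4], [5]], Q = [[1, 2, 3], [4, 5], [6]].

So P = [[1, 3, 6], [2, 4], [5]], Q = [[1, 2, 3], [4, 5], [6]].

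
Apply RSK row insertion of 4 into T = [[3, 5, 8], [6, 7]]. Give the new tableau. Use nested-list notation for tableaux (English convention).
[[3, 4, 8], [5, 7], [6]]

In row 1, 4 replaces 5 (the leftmost entry greater than 4); 5 is bumped to row 2. In row 2, 5 replaces 6 (the leftmost entry greater than 5); 6 is bumped to row 3. 6 starts a new row 3. The new tableau is [[3, 4, 8], [5, 7], [6]].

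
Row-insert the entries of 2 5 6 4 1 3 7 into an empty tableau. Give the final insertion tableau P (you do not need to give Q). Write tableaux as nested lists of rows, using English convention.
P = [[1, 3, 6, 7], [2, 4], [5]]

Insert 2: appended to row 1. P = [[2]].
Insert 5: appended to row 1. P = [[2, 5]].
Insert 6: appended to row 1. P = [[2, 5, 6]].
Insert 4: 4 bumps 5 from row 1; 5 starts row 2. P = [[2, 4, 6], [5]].
Insert 1: 1 bumps 2 from row 1; 2 bumps 5 from row 2; 5 starts row 3. P = [[1, 4, 6], [2], [5]].
Insert 3: 3 bumps 4 from row 1; 4 appends to row 2. P = [[1, 3, 6], [2, 4], [5]].
Insert 7: appended to row 1. P = [[1, 3, 6, 7], [2, 4], [5]].

So P = [[1, 3, 6, 7], [2, 4], [5]].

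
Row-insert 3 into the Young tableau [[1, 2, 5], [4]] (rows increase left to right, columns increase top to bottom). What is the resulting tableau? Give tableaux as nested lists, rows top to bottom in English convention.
In row 1, 3 replaces 5 (the leftmost entry greater than 3); 5 is bumped to row 2. 5 is appended to row 2. The new tableau is [[1, 2, 3], [4, 5]].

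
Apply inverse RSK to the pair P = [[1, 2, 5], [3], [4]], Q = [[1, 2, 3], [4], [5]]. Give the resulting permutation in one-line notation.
1 4 5 3 2

Reverse the RSK construction: for i from n down to 1, find the cell of Q containing i, remove the entry at that cell from P, and reverse-bump it up through P; the value ejected from row 1 is w(i).

Step i=5: Q has 5 at row 3, column 1; remove 4 from row 3 of P and reverse-bump: 4 enters row 2 and ejects 3; 3 enters row 1 and ejects 2. So w(5) = 2. P is now [[1, 3, 5], [4]].
Step i=4: Q has 4 at row 2, column 1; remove 4 from row 2 of P and reverse-bump: 4 enters row 1 and ejects 3. So w(4) = 3. P is now [[1, 4, 5]].
Step i=3: Q has 3 at row 1, column 3; remove that cell from P, ejecting 5. So w(3) = 5. P is now [[1, 4]].
Step i=2: Q has 2 at row 1, column 2; remove that cell from P, ejecting 4. So w(2) = 4. P is now [[1]].
Step i=1: Q has 1 at row 1, column 1; remove that cell from P, ejecting 1. So w(1) = 1. P is now [].

So w = 1 4 5 3 2.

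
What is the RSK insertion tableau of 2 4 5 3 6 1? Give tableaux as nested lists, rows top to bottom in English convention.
P = [[1, 3, 5, 6], [2], [4]]

After inserting 2: P = [[2]].
After inserting 4: P = [[2, 4]].
After inserting 5: P = [[2, 4, 5]].
After inserting 3: P = [[2, 3, 5], [4]].
After inserting 6: P = [[2, 3, 5, 6], [4]].
After inserting 1: P = [[1, 3, 5, 6], [2], [4]].

So P = [[1, 3, 5, 6], [2], [4]].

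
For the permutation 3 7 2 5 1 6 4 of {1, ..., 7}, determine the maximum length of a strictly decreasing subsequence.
3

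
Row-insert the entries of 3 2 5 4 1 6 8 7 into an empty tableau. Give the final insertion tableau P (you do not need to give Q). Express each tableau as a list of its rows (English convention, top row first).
After inserting 3: P = [[3]].
After inserting 2: P = [[2], [3]].
After inserting 5: P = [[2, 5], [3]].
After inserting 4: P = [[2, 4], [3, 5]].
After inserting 1: P = [[1, 4], [2, 5], [3]].
After inserting 6: P = [[1, 4, 6], [2, 5], [3]].
After inserting 8: P = [[1, 4, 6, 8], [2, 5], [3]].
After inserting 7: P = [[1, 4, 6, 7], [2, 5, 8], [3]].

So P = [[1, 4, 6, 7], [2, 5, 8], [3]].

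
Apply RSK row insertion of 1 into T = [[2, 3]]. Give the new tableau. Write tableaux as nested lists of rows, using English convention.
[[1, 3], [2]]

In row 1, 1 replaces 2 (the leftmost entry greater than 1); 2 is bumped to row 2. 2 starts a new row 2. The new tableau is [[1, 3], [2]].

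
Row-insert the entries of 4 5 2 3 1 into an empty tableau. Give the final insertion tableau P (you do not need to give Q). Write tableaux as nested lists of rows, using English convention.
P = [[1, 3], [2, 5], [4]]

After inserting 4: P = [[4]].
After inserting 5: P = [[4, 5]].
After inserting 2: P = [[2, 5], [4]].
After inserting 3: P = [[2, 3], [4, 5]].
After inserting 1: P = [[1, 3], [2, 5], [4]].

So P = [[1, 3], [2, 5], [4]].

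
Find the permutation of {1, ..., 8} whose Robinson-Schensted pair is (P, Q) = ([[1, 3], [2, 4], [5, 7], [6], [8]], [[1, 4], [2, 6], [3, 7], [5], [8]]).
8 6 2 7 1 5 4 3

Reverse the RSK construction: for i from n down to 1, find the cell of Q containing i, remove the entry at that cell from P, and reverse-bump it up through P; the value ejected from row 1 is w(i).

Step i=8: Q has 8 at row 5, column 1; remove 8 from row 5 of P and reverse-bump: 8 enters row 4 and ejects 6; 6 enters row 3 and ejects 5; 5 enters row 2 and ejects 4; 4 enters row 1 and ejects 3. So w(8) = 3. P is now [[1, 4], [2, 5], [6, 7], [8]].
Step i=7: Q has 7 at row 3, column 2; remove 7 from row 3 of P and reverse-bump: 7 enters row 2 and ejects 5; 5 enters row 1 and ejects 4. So w(7) = 4. P is now [[1, 5], [2, 7], [6], [8]].
Step i=6: Q has 6 at row 2, column 2; remove 7 from row 2 of P and reverse-bump: 7 enters row 1 and ejects 5. So w(6) = 5. P is now [[1, 7], [2], [6], [8]].
Step i=5: Q has 5 at row 4, column 1; remove 8 from row 4 of P and reverse-bump: 8 enters row 3 and ejects 6; 6 enters row 2 and ejects 2; 2 enters row 1 and ejects 1. So w(5) = 1. P is now [[2, 7], [6], [8]].
Step i=4: Q has 4 at row 1, column 2; remove that cell from P, ejecting 7. So w(4) = 7. P is now [[2], [6], [8]].
Step i=3: Q has 3 at row 3, column 1; remove 8 from row 3 of P and reverse-bump: 8 enters row 2 and ejects 6; 6 enters row 1 and ejects 2. So w(3) = 2. P is now [[6], [8]].
Step i=2: Q has 2 at row 2, column 1; remove 8 from row 2 of P and reverse-bump: 8 enters row 1 and ejects 6. So w(2) = 6. P is now [[8]].
Step i=1: Q has 1 at row 1, column 1; remove that cell from P, ejecting 8. So w(1) = 8. P is now [].

So w = 8 6 2 7 1 5 4 3.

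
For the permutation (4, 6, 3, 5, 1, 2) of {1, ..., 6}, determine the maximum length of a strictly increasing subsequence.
2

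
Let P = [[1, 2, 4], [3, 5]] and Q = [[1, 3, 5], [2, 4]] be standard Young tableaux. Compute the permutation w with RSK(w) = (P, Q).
3 1 5 2 4

Reverse RSK: for i = n, n-1, ..., 1, locate i in Q, remove the corresponding corner cell from P, and reverse-bump its entry up through P; the value ejected from row 1 is w(i).

So w = 3 1 5 2 4.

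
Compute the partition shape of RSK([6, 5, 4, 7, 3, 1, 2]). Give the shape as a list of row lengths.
[2, 2, 1, 1, 1]

Row-insert each entry into an empty tableau.

After inserting 6: P = [[6]].
After inserting 5: P = [[5], [6]].
After inserting 4: P = [[4], [5], [6]].
After inserting 7: P = [[4, 7], [5], [6]].
After inserting 3: P = [[3, 7], [4], [5], [6]].
After inserting 1: P = [[1, 7], [3], [4], [5], [6]].
After inserting 2: P = [[1, 2], [3, 7], [4], [5], [6]].

The final insertion tableau P = [[1, 2], [3, 7], [4], [5], [6]] has shape [2, 2, 1, 1, 1].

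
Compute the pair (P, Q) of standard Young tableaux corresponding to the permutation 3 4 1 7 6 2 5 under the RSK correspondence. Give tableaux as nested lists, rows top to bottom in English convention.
Insert each entry of the permutation into P by Schensted row insertion, recording in Q the position of each new cell.

Insert 3: appended to row 1. P = [[3]].
Insert 4: appended to row 1. P = [[3, 4]].
Insert 1: 1 bumps 3 from row 1; 3 starts row 2. P = [[1, 4], [3]].
Insert 7: appended to row 1. P = [[1, 4, 7], [3]].
Insert 6: 6 bumps 7 from row 1; 7 appends to row 2. P = [[1, 4, 6], [3, 7]].
Insert 2: 2 bumps 4 from row 1; 4 bumps 7 from row 2; 7 starts row 3. P = [[1, 2, 6], [3, 4], [7]].
Insert 5: 5 bumps 6 from row 1; 6 appends to row 2. P = [[1, 2, 5], [3, 4, 6], [7]].

So P = [[1, 2, 5], [3, 4, 6], [7]], Q = [[1, 2, 4], [3, 5, 7], [6]].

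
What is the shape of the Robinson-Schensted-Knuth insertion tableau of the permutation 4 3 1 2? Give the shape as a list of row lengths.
RSK row insertion gives P = [[1, 2], [3], [4]], which has shape [2, 1, 1].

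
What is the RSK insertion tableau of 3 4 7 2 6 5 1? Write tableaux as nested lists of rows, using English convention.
P = [[1, 4, 5], [2, 6], [3], [7]]

Insert 3: appended to row 1. P = [[3]].
Insert 4: appended to row 1. P = [[3, 4]].
Insert 7: appended to row 1. P = [[3, 4, 7]].
Insert 2: 2 bumps 3 from row 1; 3 starts row 2. P = [[2, 4, 7], [3]].
Insert 6: 6 bumps 7 from row 1; 7 appends to row 2. P = [[2, 4, 6], [3, 7]].
Insert 5: 5 bumps 6 from row 1; 6 bumps 7 from row 2; 7 starts row 3. P = [[2, 4, 5], [3, 6], [7]].
Insert 1: 1 bumps 2 from row 1; 2 bumps 3 from row 2; 3 bumps 7 from row 3; 7 starts row 4. P = [[1, 4, 5], [2, 6], [3], [7]].

So P = [[1, 4, 5], [2, 6], [3], [7]].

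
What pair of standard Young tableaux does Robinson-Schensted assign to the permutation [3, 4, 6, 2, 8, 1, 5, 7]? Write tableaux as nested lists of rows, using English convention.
Insert each entry of the permutation into P by Schensted row insertion, recording in Q the position of each new cell.

Insert 3: appended to row 1. P = [[3]].
Insert 4: appended to row 1. P = [[3, 4]].
Insert 6: appended to row 1. P = [[3, 4, 6]].
Insert 2: 2 bumps 3 from row 1; 3 starts row 2. P = [[2, 4, 6], [3]].
Insert 8: appended to row 1. P = [[2, 4, 6, 8], [3]].
Insert 1: 1 bumps 2 from row 1; 2 bumps 3 from row 2; 3 starts row 3. P = [[1, 4, 6, 8], [2], [3]].
Insert 5: 5 bumps 6 from row 1; 6 appends to row 2. P = [[1, 4, 5, 8], [2, 6], [3]].
Insert 7: 7 bumps 8 from row 1; 8 appends to row 2. P = [[1, 4, 5, 7], [2, 6, 8], [3]].

So P = [[1, 4, 5, 7], [2, 6, 8], [3]], Q = [[1, 2, 3, 5], [4, 7, 8], [6]].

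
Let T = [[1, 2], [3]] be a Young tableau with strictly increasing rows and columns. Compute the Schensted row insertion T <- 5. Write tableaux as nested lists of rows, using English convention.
5 is larger than every entry of row 1, so it is appended to row 1. The new tableau is [[1, 2, 5], [3]].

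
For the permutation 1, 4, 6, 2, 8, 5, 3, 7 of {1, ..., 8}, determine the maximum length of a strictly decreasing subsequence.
3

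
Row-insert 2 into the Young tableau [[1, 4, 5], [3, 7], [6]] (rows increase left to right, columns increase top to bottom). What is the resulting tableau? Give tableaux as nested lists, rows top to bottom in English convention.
[[1, 2, 5], [3, 4], [6, 7]]

In row 1, 2 replaces 4 (the leftmost entry greater than 2); 4 is bumped to row 2. In row 2, 4 replaces 7 (the leftmost entry greater than 4); 7 is bumped to row 3. 7 is appended to row 3. The new tableau is [[1, 2, 5], [3, 4], [6, 7]].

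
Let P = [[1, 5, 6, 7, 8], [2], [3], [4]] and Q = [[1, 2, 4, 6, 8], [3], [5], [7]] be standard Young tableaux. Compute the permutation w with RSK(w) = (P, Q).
Reverse the RSK construction: for i from n down to 1, find the cell of Q containing i, remove the entry at that cell from P, and reverse-bump it up through P; the value ejected from row 1 is w(i).

Step i=8: Q has 8 at row 1, column 5; remove that cell from P, ejecting 8. So w(8) = 8. P is now [[1, 5, 6, 7], [2], [3], [4]].
Step i=7: Q has 7 at row 4, column 1; remove 4 from row 4 of P and reverse-bump: 4 enters row 3 and ejects 3; 3 enters row 2 and ejects 2; 2 enters row 1 and ejects 1. So w(7) = 1. P is now [[2, 5, 6, 7], [3], [4]].
Step i=6: Q has 6 at row 1, column 4; remove that cell from P, ejecting 7. So w(6) = 7. P is now [[2, 5, 6], [3], [4]].
Step i=5: Q has 5 at row 3, column 1; remove 4 from row 3 of P and reverse-bump: 4 enters row 2 and ejects 3; 3 enters row 1 and ejects 2. So w(5) = 2. P is now [[3, 5, 6], [4]].
Step i=4: Q has 4 at row 1, column 3; remove that cell from P, ejecting 6. So w(4) = 6. P is now [[3, 5], [4]].
Step i=3: Q has 3 at row 2, column 1; remove 4 from row 2 of P and reverse-bump: 4 enters row 1 and ejects 3. So w(3) = 3. P is now [[4, 5]].
Step i=2: Q has 2 at row 1, column 2; remove that cell from P, ejecting 5. So w(2) = 5. P is now [[4]].
Step i=1: Q has 1 at row 1, column 1; remove that cell from P, ejecting 4. So w(1) = 4. P is now [].

So w = 4 5 3 6 2 7 1 8.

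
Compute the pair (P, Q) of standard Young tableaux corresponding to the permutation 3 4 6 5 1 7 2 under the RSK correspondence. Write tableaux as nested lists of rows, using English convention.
P = [[1, 2, 5, 7], [3, 4], [6]], Q = [[1, 2, 3, 6], [4, 7], [5]]

Insert each entry of the permutation into P by Schensted row insertion, recording in Q the position of each new cell.

Insert 3: appended to row 1. P = [[3]], Q = [[1]].
Insert 4: appended to row 1. P = [[3, 4]], Q = [[1, 2]].
Insert 6: appended to row 1. P = [[3, 4, 6]], Q = [[1, 2, 3]].
Insert 5: 5 bumps 6 from row 1; 6 starts row 2. P = [[3, 4, 5], [6]], Q = [[1, 2, 3], [4]].
Insert 1: 1 bumps 3 from row 1; 3 bumps 6 from row 2; 6 starts row 3. P = [[1, 4, 5], [3], [6]], Q = [[1, 2, 3], [4], [5]].
Insert 7: appended to row 1. P = [[1, 4, 5, 7], [3], [6]], Q = [[1, 2, 3, 6], [4], [5]].
Insert 2: 2 bumps 4 from row 1; 4 appends to row 2. P = [[1, 2, 5, 7], [3, 4], [6]], Q = [[1, 2, 3, 6], [4, 7], [5]].

So P = [[1, 2, 5, 7], [3, 4], [6]], Q = [[1, 2, 3, 6], [4, 7], [5]].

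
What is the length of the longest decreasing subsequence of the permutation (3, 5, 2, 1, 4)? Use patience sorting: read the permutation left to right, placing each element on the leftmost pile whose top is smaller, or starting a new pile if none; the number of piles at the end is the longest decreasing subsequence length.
3: new pile. tops = [3]
5: onto pile 1 (replacing 3). tops = [5]
2: new pile. tops = [5, 2]
1: new pile. tops = [5, 2, 1]
4: onto pile 2 (replacing 2). tops = [5, 4, 1]

3 piles, so the longest decreasing subsequence has length 3.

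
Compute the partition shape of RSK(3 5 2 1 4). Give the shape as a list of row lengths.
[2, 2, 1]

Row-insert each entry into an empty tableau.

After inserting 3: P = [[3]].
After inserting 5: P = [[3, 5]].
After inserting 2: P = [[2, 5], [3]].
After inserting 1: P = [[1, 5], [2], [3]].
After inserting 4: P = [[1, 4], [2, 5], [3]].

The final insertion tableau P = [[1, 4], [2, 5], [3]] has shape [2, 2, 1].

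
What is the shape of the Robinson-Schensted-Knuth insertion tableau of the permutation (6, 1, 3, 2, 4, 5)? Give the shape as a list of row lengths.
[4, 1, 1]

Row-insert each entry into an empty tableau.

After inserting 6: P = [[6]].
After inserting 1: P = [[1], [6]].
After inserting 3: P = [[1, 3], [6]].
After inserting 2: P = [[1, 2], [3], [6]].
After inserting 4: P = [[1, 2, 4], [3], [6]].
After inserting 5: P = [[1, 2, 4, 5], [3], [6]].

The final insertion tableau P = [[1, 2, 4, 5], [3], [6]] has shape [4, 1, 1].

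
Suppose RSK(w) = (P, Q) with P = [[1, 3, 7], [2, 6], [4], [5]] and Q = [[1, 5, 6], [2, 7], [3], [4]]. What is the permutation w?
5 4 2 1 6 7 3

Reverse the RSK construction: for i from n down to 1, find the cell of Q containing i, remove the entry at that cell from P, and reverse-bump it up through P; the value ejected from row 1 is w(i).

Step i=7: Q has 7 at row 2, column 2; remove 6 from row 2 of P and reverse-bump: 6 enters row 1 and ejects 3. So w(7) = 3. P is now [[1, 6, 7], [2], [4], [5]].
Step i=6: Q has 6 at row 1, column 3; remove that cell from P, ejecting 7. So w(6) = 7. P is now [[1, 6], [2], [4], [5]].
Step i=5: Q has 5 at row 1, column 2; remove that cell from P, ejecting 6. So w(5) = 6. P is now [[1], [2], [4], [5]].
Step i=4: Q has 4 at row 4, column 1; remove 5 from row 4 of P and reverse-bump: 5 enters row 3 and ejects 4; 4 enters row 2 and ejects 2; 2 enters row 1 and ejects 1. So w(4) = 1. P is now [[2], [4], [5]].
Step i=3: Q has 3 at row 3, column 1; remove 5 from row 3 of P and reverse-bump: 5 enters row 2 and ejects 4; 4 enters row 1 and ejects 2. So w(3) = 2. P is now [[4], [5]].
Step i=2: Q has 2 at row 2, column 1; remove 5 from row 2 of P and reverse-bump: 5 enters row 1 and ejects 4. So w(2) = 4. P is now [[5]].
Step i=1: Q has 1 at row 1, column 1; remove that cell from P, ejecting 5. So w(1) = 5. P is now [].

So w = 5 4 2 1 6 7 3.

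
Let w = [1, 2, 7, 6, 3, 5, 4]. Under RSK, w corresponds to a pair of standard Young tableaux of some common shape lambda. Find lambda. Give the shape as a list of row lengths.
Row-insert each entry into an empty tableau.

After inserting 1: P = [[1]].
After inserting 2: P = [[1, 2]].
After inserting 7: P = [[1, 2, 7]].
After inserting 6: P = [[1, 2, 6], [7]].
After inserting 3: P = [[1, 2, 3], [6], [7]].
After inserting 5: P = [[1, 2, 3, 5], [6], [7]].
After inserting 4: P = [[1, 2, 3, 4], [5], [6], [7]].

The final insertion tableau P = [[1, 2, 3, 4], [5], [6], [7]] has shape [4, 1, 1, 1].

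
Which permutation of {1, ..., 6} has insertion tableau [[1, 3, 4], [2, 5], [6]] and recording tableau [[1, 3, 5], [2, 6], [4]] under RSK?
Reverse the RSK construction: for i from n down to 1, find the cell of Q containing i, remove the entry at that cell from P, and reverse-bump it up through P; the value ejected from row 1 is w(i).

Step i=6: Q has 6 at row 2, column 2; remove 5 from row 2 of P and reverse-bump: 5 enters row 1 and ejects 4. So w(6) = 4. P is now [[1, 3, 5], [2], [6]].
Step i=5: Q has 5 at row 1, column 3; remove that cell from P, ejecting 5. So w(5) = 5. P is now [[1, 3], [2], [6]].
Step i=4: Q has 4 at row 3, column 1; remove 6 from row 3 of P and reverse-bump: 6 enters row 2 and ejects 2; 2 enters row 1 and ejects 1. So w(4) = 1. P is now [[2, 3], [6]].
Step i=3: Q has 3 at row 1, column 2; remove that cell from P, ejecting 3. So w(3) = 3. P is now [[2], [6]].
Step i=2: Q has 2 at row 2, column 1; remove 6 from row 2 of P and reverse-bump: 6 enters row 1 and ejects 2. So w(2) = 2. P is now [[6]].
Step i=1: Q has 1 at row 1, column 1; remove that cell from P, ejecting 6. So w(1) = 6. P is now [].

So w = 6 2 3 1 5 4.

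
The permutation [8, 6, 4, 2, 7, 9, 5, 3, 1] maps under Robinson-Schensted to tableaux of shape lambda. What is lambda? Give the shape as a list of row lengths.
Row-insert each entry into an empty tableau.

After inserting 8: P = [[8]].
After inserting 6: P = [[6], [8]].
After inserting 4: P = [[4], [6], [8]].
After inserting 2: P = [[2], [4], [6], [8]].
After inserting 7: P = [[2, 7], [4], [6], [8]].
After inserting 9: P = [[2, 7, 9], [4], [6], [8]].
After inserting 5: P = [[2, 5, 9], [4, 7], [6], [8]].
After inserting 3: P = [[2, 3, 9], [4, 5], [6, 7], [8]].
After inserting 1: P = [[1, 3, 9], [2, 5], [4, 7], [6], [8]].

The final insertion tableau P = [[1, 3, 9], [2, 5], [4, 7], [6], [8]] has shape [3, 2, 2, 1, 1].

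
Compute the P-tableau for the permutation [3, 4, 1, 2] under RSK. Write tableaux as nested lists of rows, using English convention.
Insert 3: appended to row 1. P = [[3]].
Insert 4: appended to row 1. P = [[3, 4]].
Insert 1: 1 bumps 3 from row 1; 3 starts row 2. P = [[1, 4], [3]].
Insert 2: 2 bumps 4 from row 1; 4 appends to row 2. P = [[1, 2], [3, 4]].

So P = [[1, 2], [3, 4]].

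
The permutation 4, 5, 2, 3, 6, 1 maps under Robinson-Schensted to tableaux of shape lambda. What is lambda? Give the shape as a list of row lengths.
Row-insert each entry into an empty tableau.

After inserting 4: P = [[4]].
After inserting 5: P = [[4, 5]].
After inserting 2: P = [[2, 5], [4]].
After inserting 3: P = [[2, 3], [4, 5]].
After inserting 6: P = [[2, 3, 6], [4, 5]].
After inserting 1: P = [[1, 3, 6], [2, 5], [4]].

The final insertion tableau P = [[1, 3, 6], [2, 5], [4]] has shape [3, 2, 1].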